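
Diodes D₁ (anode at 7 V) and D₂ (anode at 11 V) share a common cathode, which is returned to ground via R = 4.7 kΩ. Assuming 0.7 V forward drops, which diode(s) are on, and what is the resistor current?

Assume both conduct. Then node N would need to be at both 7−0.7 = 6.3 V and 11−0.7 = 10.3 V, which is impossible.
Assume only D₂ conducts: V_N = 11 − 0.7 = 10.3 V, so I_R = 10.3/4.7 = 2.19 mA.
Check D₁: its anode-to-cathode voltage is 7 − 10.3 = -3.3 V < 0.7 V, so it is off. The assumption is consistent.

Only D₂ conducts; I_R ≈ 2.2 mA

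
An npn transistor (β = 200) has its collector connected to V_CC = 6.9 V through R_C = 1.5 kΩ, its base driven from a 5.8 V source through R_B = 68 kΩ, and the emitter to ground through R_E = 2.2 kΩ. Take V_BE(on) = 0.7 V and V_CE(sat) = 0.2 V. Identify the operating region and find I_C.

Assume active: I_B = (5.8 − 0.7)/(68 + 201×2.2) = 0.01 mA, I_C = β·I_B = 2 mA.
Then V_CE = 6.9 − 2×1.5 − 2.01×2.2 = -0.519 V < 0.2 V — the active assumption fails.
Re-solve with V_CE = 0.2 V. KCL at the emitter: V_E/R_E = (V_BB−0.7−V_E)/R_B + (V_CC−0.2−V_E)/R_C, giving V_E = 4 V.
I_C = (V_CC − 0.2 − V_E)/R_C = (6.7 − 4)/1.5 = 1.8 mA.
Check: I_B = (5.1 − 4)/68 = 0.0162 mA, and β·I_B = 3.24 mA > I_C, confirming saturation.

saturation; I_C ≈ 1.8 mA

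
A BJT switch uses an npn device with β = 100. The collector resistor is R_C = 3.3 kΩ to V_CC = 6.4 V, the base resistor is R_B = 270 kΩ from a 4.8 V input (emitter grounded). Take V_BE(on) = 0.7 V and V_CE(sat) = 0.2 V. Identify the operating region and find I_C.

Assume active. Base-emitter loop: I_B = (V_BB − V_BE)/R_B = (4.8 − 0.7)/270 = 0.0152 mA.
I_C = β·I_B = 100×0.0152 = 1.52 mA.
V_CE = V_CC − I_C·R_C = 6.4 − 1.52×3.3 = 1.39 V > V_CE(sat), so the active-region assumption holds.

active; I_C ≈ 1.5 mA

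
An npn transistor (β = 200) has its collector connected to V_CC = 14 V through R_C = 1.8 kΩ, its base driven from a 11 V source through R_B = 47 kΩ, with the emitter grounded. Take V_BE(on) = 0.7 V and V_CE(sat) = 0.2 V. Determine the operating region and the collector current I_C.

saturation; I_C ≈ 7.7 mA

Assume active: I_B = (11 − 0.7)/47 = 0.219 mA, giving I_C = β·I_B = 43.8 mA.
But then V_CE = 14 − 43.8×1.8 = -64.9 V < V_CE(sat) = 0.2 V — impossible in the active region.
So the transistor is saturated. With V_CE = 0.2 V, I_C = (V_CC − 0.2)/R_C = 13.8/1.8 = 7.67 mA.
Check: β·I_B = 43.8 mA > I_C = 7.67 mA, confirming saturation.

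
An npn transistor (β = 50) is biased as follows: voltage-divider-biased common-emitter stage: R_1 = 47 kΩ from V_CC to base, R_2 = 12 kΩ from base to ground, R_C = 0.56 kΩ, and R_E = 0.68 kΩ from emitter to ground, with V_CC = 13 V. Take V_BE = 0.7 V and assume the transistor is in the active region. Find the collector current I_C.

Thevenize the base divider: V_Th = V_CC·R_2/(R_1+R_2) = 13×12/59 = 2.64 V, R_Th = R_1‖R_2 = 9.56 kΩ.
Base-emitter loop: V_Th = I_B·R_Th + V_BE + (β+1)I_B·R_E, so I_B = (2.64 − 0.7) / (9.56 + 51×0.68) = 0.0439 mA.
I_C = β·I_B = 50×0.0439 = 2.2 mA, and I_E = (β+1)I_B = 2.24 mA.
V_CE = V_CC − I_C·R_C − I_E·R_E = 13 − 2.2×0.56 − 2.24×0.68 = 10.2 V.
V_CE = 10.2 V > 0.2 V confirms active-region operation.

I_C ≈ 2.2 mA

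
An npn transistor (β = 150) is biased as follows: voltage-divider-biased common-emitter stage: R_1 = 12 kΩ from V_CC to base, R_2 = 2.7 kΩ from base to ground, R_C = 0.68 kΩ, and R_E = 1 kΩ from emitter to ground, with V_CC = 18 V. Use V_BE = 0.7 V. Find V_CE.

Thevenize the base divider: V_Th = V_CC·R_2/(R_1+R_2) = 18×2.7/14.7 = 3.31 V, R_Th = R_1‖R_2 = 2.2 kΩ.
Base-emitter loop: V_Th = I_B·R_Th + V_BE + (β+1)I_B·R_E, so I_B = (3.31 − 0.7) / (2.2 + 151×1) = 0.017 mA.
I_C = β·I_B = 150×0.017 = 2.55 mA, and I_E = (β+1)I_B = 2.57 mA.
V_CE = V_CC − I_C·R_C − I_E·R_E = 18 − 2.55×0.68 − 2.57×1 = 13.7 V.
V_CE = 13.7 V > 0.2 V confirms active-region operation.

V_CE ≈ 14 V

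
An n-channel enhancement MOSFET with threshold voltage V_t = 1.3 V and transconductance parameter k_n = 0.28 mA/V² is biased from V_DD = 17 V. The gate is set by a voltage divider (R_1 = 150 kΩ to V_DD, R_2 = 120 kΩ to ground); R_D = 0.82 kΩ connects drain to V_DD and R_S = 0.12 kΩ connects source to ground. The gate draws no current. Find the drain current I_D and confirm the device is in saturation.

I_D ≈ 4.6 mA

V_G = V_DD·R_2/(R_1+R_2) = 17×120/270 = 7.56 V.
Assume saturation: I_D = (k_n/2)(V_GS − V_t)² with V_GS = V_G − I_D·R_S = 7.56 − 0.12·I_D.
Substituting gives 0.00202·I_D² − 1.21·I_D + 5.48 = 0, with roots I_D = 4.56 or 596 mA.
The root I_D = 596 mA gives V_GS = -63.9 V ≤ V_t, so take I_D = 4.56 mA.
Then V_GS = 7.01 V and V_DS = V_DD − I_D(R_D+R_S) = 17 − 4.56×0.94 = 12.7 V.
Saturation requires V_DS ≥ V_GS − V_t = 5.71 V; 12.7 ≥ 5.71 ✓.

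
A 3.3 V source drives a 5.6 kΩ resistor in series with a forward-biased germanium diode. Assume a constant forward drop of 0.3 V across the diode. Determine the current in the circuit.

KVL around the loop: 3.3 = V_D + I·R = 0.3 + I × 5.6 kΩ.
So I = (3.3 − 0.3) / 5.6 kΩ = 3 / 5.6 = 0.536 mA.

I ≈ 0.54 mA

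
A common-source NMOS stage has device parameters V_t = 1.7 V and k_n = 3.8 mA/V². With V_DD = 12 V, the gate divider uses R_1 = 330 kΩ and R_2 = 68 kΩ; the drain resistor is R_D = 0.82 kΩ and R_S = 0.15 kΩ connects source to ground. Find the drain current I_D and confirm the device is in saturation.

I_D ≈ 0.2 mA

V_G = V_DD·R_2/(R_1+R_2) = 12×68/398 = 2.05 V.
Assume saturation: I_D = (k_n/2)(V_GS − V_t)² with V_GS = V_G − I_D·R_S = 2.05 − 0.15·I_D.
Substituting gives 0.0427·I_D² − 1.2·I_D + 0.233 = 0, with roots I_D = 0.196 or 27.9 mA.
The root I_D = 27.9 mA gives V_GS = -2.13 V ≤ V_t, so take I_D = 0.196 mA.
Then V_GS = 2.02 V and V_DS = V_DD − I_D(R_D+R_S) = 12 − 0.196×0.97 = 11.8 V.
Saturation requires V_DS ≥ V_GS − V_t = 0.321 V; 11.8 ≥ 0.321 ✓.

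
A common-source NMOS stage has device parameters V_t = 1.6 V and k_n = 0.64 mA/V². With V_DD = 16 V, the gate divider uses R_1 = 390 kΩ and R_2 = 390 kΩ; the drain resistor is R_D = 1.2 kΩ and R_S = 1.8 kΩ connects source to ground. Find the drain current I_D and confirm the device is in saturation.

I_D ≈ 2.1 mA

V_G = V_DD·R_2/(R_1+R_2) = 16×390/780 = 8 V.
Assume saturation: I_D = (k_n/2)(V_GS − V_t)² with V_GS = V_G − I_D·R_S = 8 − 1.8·I_D.
Substituting gives 1.04·I_D² − 8.37·I_D + 13.1 = 0, with roots I_D = 2.12 or 5.95 mA.
The root I_D = 5.95 mA gives V_GS = -2.71 V ≤ V_t, so take I_D = 2.12 mA.
Then V_GS = 4.18 V and V_DS = V_DD − I_D(R_D+R_S) = 16 − 2.12×3 = 9.63 V.
Saturation requires V_DS ≥ V_GS − V_t = 2.58 V; 9.63 ≥ 2.58 ✓.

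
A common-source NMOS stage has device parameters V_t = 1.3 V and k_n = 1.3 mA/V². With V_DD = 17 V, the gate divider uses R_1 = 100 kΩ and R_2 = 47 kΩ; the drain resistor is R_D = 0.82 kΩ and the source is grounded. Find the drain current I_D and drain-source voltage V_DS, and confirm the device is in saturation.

I_D ≈ 11 mA, V_DS ≈ 7.9 V

V_G = V_DD·R_2/(R_1+R_2) = 17×47/147 = 5.44 V. With the source grounded, V_GS = V_G = 5.44 V.
Assume saturation: I_D = (k_n/2)(V_GS − V_t)² = (1.3/2)×(5.44 − 1.3)² = 0.65×4.14² = 11.1 mA.
V_DS = V_DD − I_D·R_D = 17 − 11.1×0.82 = 7.88 V.
Saturation requires V_DS ≥ V_GS − V_t = 4.14 V; 7.88 ≥ 4.14 ✓.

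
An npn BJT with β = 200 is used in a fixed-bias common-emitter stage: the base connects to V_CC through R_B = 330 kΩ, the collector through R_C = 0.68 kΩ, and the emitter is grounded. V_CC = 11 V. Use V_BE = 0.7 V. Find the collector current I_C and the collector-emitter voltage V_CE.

I_C ≈ 6.2 mA, V_CE ≈ 6.8 V

Base loop: V_CC = I_B·R_B + V_BE, so I_B = (11 − 0.7)/330 kΩ = 0.0312 mA.
In the active region I_C = β·I_B = 200 × 0.0312 = 6.24 mA.
Collector loop: V_CE = V_CC − I_C·R_C = 11 − 6.24×0.68 = 6.76 V.
Since V_CE = 6.76 V > V_CE(sat) ≈ 0.2 V, the transistor is in the active region as assumed.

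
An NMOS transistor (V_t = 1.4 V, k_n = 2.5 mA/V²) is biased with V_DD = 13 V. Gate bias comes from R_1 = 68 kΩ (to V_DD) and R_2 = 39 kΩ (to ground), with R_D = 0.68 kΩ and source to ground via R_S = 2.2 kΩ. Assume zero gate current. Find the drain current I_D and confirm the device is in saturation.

I_D ≈ 1.1 mA

V_G = V_DD·R_2/(R_1+R_2) = 13×39/107 = 4.74 V.
Assume saturation: I_D = (k_n/2)(V_GS − V_t)² with V_GS = V_G − I_D·R_S = 4.74 − 2.2·I_D.
Substituting gives 6.05·I_D² − 19.4·I_D + 13.9 = 0, with roots I_D = 1.09 or 2.11 mA.
The root I_D = 2.11 mA gives V_GS = 0.101 V ≤ V_t, so take I_D = 1.09 mA.
Then V_GS = 2.33 V and V_DS = V_DD − I_D(R_D+R_S) = 13 − 1.09×2.88 = 9.85 V.
Saturation requires V_DS ≥ V_GS − V_t = 0.935 V; 9.85 ≥ 0.935 ✓.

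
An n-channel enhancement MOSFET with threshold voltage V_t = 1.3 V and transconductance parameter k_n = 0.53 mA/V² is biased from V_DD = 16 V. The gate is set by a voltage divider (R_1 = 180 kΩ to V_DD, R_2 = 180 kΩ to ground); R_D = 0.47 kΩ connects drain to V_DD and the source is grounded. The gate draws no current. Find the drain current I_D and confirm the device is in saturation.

I_D ≈ 12 mA

V_G = V_DD·R_2/(R_1+R_2) = 16×180/360 = 8 V. With the source grounded, V_GS = V_G = 8 V.
Assume saturation: I_D = (k_n/2)(V_GS − V_t)² = (0.53/2)×(8 − 1.3)² = 0.265×6.7² = 11.9 mA.
V_DS = V_DD − I_D·R_D = 16 − 11.9×0.47 = 10.4 V.
Saturation requires V_DS ≥ V_GS − V_t = 6.7 V; 10.4 ≥ 6.7 ✓.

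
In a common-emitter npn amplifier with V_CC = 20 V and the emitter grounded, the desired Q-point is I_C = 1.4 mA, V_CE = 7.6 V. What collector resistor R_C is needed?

R_C ≈ 8.9 kΩ

Collector loop: V_CC = I_C·R_C + V_CE.
R_C = (V_CC − V_CE)/I_C = (20 − 7.6)/1.4 = 8.86 kΩ.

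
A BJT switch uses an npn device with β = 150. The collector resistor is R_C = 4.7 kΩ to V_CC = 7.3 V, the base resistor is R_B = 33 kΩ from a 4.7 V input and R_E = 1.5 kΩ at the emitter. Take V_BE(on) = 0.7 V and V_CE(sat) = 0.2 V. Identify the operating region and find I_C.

Assume active: I_B = (4.7 − 0.7)/(33 + 151×1.5) = 0.0154 mA, I_C = β·I_B = 2.31 mA.
Then V_CE = 7.3 − 2.31×4.7 − 2.33×1.5 = -7.06 V < 0.2 V — the active assumption fails.
Re-solve with V_CE = 0.2 V. KCL at the emitter: V_E/R_E = (V_BB−0.7−V_E)/R_B + (V_CC−0.2−V_E)/R_C, giving V_E = 1.79 V.
I_C = (V_CC − 0.2 − V_E)/R_C = (7.1 − 1.79)/4.7 = 1.13 mA.
Check: I_B = (4 − 1.79)/33 = 0.0669 mA, and β·I_B = 10 mA > I_C, confirming saturation.

saturation; I_C ≈ 1.1 mA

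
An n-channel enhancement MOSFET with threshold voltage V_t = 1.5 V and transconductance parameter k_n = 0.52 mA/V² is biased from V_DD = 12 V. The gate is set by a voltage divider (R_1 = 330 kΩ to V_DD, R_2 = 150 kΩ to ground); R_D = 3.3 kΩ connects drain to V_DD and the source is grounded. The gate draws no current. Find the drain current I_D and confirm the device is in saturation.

I_D ≈ 1.3 mA

V_G = V_DD·R_2/(R_1+R_2) = 12×150/480 = 3.75 V. With the source grounded, V_GS = V_G = 3.75 V.
Assume saturation: I_D = (k_n/2)(V_GS − V_t)² = (0.52/2)×(3.75 − 1.5)² = 0.26×2.25² = 1.32 mA.
V_DS = V_DD − I_D·R_D = 12 − 1.32×3.3 = 7.66 V.
Saturation requires V_DS ≥ V_GS − V_t = 2.25 V; 7.66 ≥ 2.25 ✓.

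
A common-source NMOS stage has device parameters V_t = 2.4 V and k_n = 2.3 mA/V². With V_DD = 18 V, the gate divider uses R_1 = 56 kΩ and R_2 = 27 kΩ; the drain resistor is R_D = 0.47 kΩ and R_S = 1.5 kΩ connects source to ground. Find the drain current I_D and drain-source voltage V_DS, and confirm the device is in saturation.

V_G = V_DD·R_2/(R_1+R_2) = 18×27/83 = 5.86 V.
Assume saturation: I_D = (k_n/2)(V_GS − V_t)² with V_GS = V_G − I_D·R_S = 5.86 − 1.5·I_D.
Substituting gives 2.59·I_D² − 12.9·I_D + 13.7 = 0, with roots I_D = 1.53 or 3.46 mA.
The root I_D = 3.46 mA gives V_GS = 0.665 V ≤ V_t, so take I_D = 1.53 mA.
Then V_GS = 3.55 V and V_DS = V_DD − I_D(R_D+R_S) = 18 − 1.53×1.97 = 15 V.
Saturation requires V_DS ≥ V_GS − V_t = 1.15 V; 15 ≥ 1.15 ✓.

I_D ≈ 1.5 mA, V_DS ≈ 15 V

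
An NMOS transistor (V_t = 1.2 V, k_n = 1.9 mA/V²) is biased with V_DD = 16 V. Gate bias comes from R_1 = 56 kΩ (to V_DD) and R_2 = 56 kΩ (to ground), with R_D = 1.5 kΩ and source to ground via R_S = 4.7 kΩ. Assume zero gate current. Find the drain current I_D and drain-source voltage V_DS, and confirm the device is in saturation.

V_G = V_DD·R_2/(R_1+R_2) = 16×56/112 = 8 V.
Assume saturation: I_D = (k_n/2)(V_GS − V_t)² with V_GS = V_G − I_D·R_S = 8 − 4.7·I_D.
Substituting gives 21·I_D² − 61.7·I_D + 43.9 = 0, with roots I_D = 1.21 or 1.73 mA.
The root I_D = 1.73 mA gives V_GS = -0.151 V ≤ V_t, so take I_D = 1.21 mA.
Then V_GS = 2.33 V and V_DS = V_DD − I_D(R_D+R_S) = 16 − 1.21×6.2 = 8.52 V.
Saturation requires V_DS ≥ V_GS − V_t = 1.13 V; 8.52 ≥ 1.13 ✓.

I_D ≈ 1.2 mA, V_DS ≈ 8.5 V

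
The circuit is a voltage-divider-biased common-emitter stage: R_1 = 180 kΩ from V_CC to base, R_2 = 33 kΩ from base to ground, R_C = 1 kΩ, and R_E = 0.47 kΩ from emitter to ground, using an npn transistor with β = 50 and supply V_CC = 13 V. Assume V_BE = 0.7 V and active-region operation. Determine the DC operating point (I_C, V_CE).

Thevenize the base divider: V_Th = V_CC·R_2/(R_1+R_2) = 13×33/213 = 2.01 V, R_Th = R_1‖R_2 = 27.9 kΩ.
Base-emitter loop: V_Th = I_B·R_Th + V_BE + (β+1)I_B·R_E, so I_B = (2.01 − 0.7) / (27.9 + 51×0.47) = 0.0253 mA.
I_C = β·I_B = 50×0.0253 = 1.27 mA, and I_E = (β+1)I_B = 1.29 mA.
V_CE = V_CC − I_C·R_C − I_E·R_E = 13 − 1.27×1 − 1.29×0.47 = 11.1 V.
V_CE = 11.1 V > 0.2 V confirms active-region operation.

I_C ≈ 1.3 mA, V_CE ≈ 11 V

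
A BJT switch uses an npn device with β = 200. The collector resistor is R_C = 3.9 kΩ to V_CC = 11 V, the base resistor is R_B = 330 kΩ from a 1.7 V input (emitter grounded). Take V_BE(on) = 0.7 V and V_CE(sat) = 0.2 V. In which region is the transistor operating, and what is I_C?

Assume active. Base-emitter loop: I_B = (V_BB − V_BE)/R_B = (1.7 − 0.7)/330 = 0.00303 mA.
I_C = β·I_B = 200×0.00303 = 0.606 mA.
V_CE = V_CC − I_C·R_C = 11 − 0.606×3.9 = 8.64 V > V_CE(sat), so the active-region assumption holds.

active; I_C ≈ 0.61 mA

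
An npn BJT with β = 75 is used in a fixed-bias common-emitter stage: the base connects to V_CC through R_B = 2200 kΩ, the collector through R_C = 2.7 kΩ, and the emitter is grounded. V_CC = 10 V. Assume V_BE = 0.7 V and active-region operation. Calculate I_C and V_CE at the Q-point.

I_C ≈ 0.32 mA, V_CE ≈ 9.1 V

Base loop: V_CC = I_B·R_B + V_BE, so I_B = (10 − 0.7)/2200 kΩ = 0.00423 mA.
In the active region I_C = β·I_B = 75 × 0.00423 = 0.317 mA.
Collector loop: V_CE = V_CC − I_C·R_C = 10 − 0.317×2.7 = 9.14 V.
Since V_CE = 9.14 V > V_CE(sat) ≈ 0.2 V, the transistor is in the active region as assumed.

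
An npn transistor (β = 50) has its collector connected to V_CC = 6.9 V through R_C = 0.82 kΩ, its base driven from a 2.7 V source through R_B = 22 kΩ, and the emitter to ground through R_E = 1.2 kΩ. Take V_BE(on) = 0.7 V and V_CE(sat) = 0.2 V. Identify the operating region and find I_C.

Assume active. Base-emitter loop: I_B = (V_BB − V_BE)/(R_B + (β+1)R_E) = (2.7 − 0.7)/(22 + 51×1.2) = 0.024 mA.
I_C = β·I_B = 50×0.024 = 1.2 mA.
V_CE = V_CC − I_C·R_C − I_E·R_E = 6.9 − 1.2×0.82 − 1.23×1.2 = 4.44 V > V_CE(sat), so the active-region assumption holds.

active; I_C ≈ 1.2 mA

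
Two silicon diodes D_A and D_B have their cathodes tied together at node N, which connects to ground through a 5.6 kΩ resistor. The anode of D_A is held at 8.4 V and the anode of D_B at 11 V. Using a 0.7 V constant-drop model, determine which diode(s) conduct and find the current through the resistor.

Only D_B conducts; I_R ≈ 1.8 mA

Assume both conduct. Then node N would need to be at both 8.4−0.7 = 7.7 V and 11−0.7 = 10.3 V, which is impossible.
Assume only D_B conducts: V_N = 11 − 0.7 = 10.3 V, so I_R = 10.3/5.6 = 1.84 mA.
Check D_A: its anode-to-cathode voltage is 8.4 − 10.3 = -1.9 V < 0.7 V, so it is off. The assumption is consistent.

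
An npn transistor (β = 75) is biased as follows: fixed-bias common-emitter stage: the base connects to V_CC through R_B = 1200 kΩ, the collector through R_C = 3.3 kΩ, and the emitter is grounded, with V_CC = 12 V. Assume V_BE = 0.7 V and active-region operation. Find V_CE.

V_CE ≈ 9.7 V

Base loop: V_CC = I_B·R_B + V_BE, so I_B = (12 − 0.7)/1200 kΩ = 0.00942 mA.
In the active region I_C = β·I_B = 75 × 0.00942 = 0.706 mA.
Collector loop: V_CE = V_CC − I_C·R_C = 12 − 0.706×3.3 = 9.67 V.
Since V_CE = 9.67 V > V_CE(sat) ≈ 0.2 V, the transistor is in the active region as assumed.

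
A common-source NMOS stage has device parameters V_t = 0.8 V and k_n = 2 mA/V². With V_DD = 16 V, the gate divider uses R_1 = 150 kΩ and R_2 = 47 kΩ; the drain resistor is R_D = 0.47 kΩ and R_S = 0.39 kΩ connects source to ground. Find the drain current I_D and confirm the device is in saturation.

V_G = V_DD·R_2/(R_1+R_2) = 16×47/197 = 3.82 V.
Assume saturation: I_D = (k_n/2)(V_GS − V_t)² with V_GS = V_G − I_D·R_S = 3.82 − 0.39·I_D.
Substituting gives 0.152·I_D² − 3.35·I_D + 9.1 = 0, with roots I_D = 3.17 or 18.9 mA.
The root I_D = 18.9 mA gives V_GS = -3.54 V ≤ V_t, so take I_D = 3.17 mA.
Then V_GS = 2.58 V and V_DS = V_DD − I_D(R_D+R_S) = 16 − 3.17×0.86 = 13.3 V.
Saturation requires V_DS ≥ V_GS − V_t = 1.78 V; 13.3 ≥ 1.78 ✓.

I_D ≈ 3.2 mA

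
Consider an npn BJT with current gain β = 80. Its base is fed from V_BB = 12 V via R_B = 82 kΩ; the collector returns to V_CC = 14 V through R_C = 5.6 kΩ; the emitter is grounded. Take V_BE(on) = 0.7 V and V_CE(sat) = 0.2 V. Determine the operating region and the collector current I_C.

Assume active: I_B = (12 − 0.7)/82 = 0.138 mA, giving I_C = β·I_B = 11 mA.
But then V_CE = 14 − 11×5.6 = -47.7 V < V_CE(sat) = 0.2 V — impossible in the active region.
So the transistor is saturated. With V_CE = 0.2 V, I_C = (V_CC − 0.2)/R_C = 13.8/5.6 = 2.46 mA.
Check: β·I_B = 11 mA > I_C = 2.46 mA, confirming saturation.

saturation; I_C ≈ 2.5 mA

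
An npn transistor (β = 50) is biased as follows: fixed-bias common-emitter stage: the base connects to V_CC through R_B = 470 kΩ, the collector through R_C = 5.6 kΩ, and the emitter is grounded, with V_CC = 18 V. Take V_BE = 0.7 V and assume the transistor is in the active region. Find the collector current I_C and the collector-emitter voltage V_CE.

Base loop: V_CC = I_B·R_B + V_BE, so I_B = (18 − 0.7)/470 kΩ = 0.0368 mA.
In the active region I_C = β·I_B = 50 × 0.0368 = 1.84 mA.
Collector loop: V_CE = V_CC − I_C·R_C = 18 − 1.84×5.6 = 7.69 V.
Since V_CE = 7.69 V > V_CE(sat) ≈ 0.2 V, the transistor is in the active region as assumed.

I_C ≈ 1.8 mA, V_CE ≈ 7.7 V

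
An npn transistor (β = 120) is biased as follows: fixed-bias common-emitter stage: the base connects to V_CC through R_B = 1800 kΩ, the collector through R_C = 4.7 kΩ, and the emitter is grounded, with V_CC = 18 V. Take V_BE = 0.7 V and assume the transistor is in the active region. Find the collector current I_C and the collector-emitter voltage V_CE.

Base loop: V_CC = I_B·R_B + V_BE, so I_B = (18 − 0.7)/1800 kΩ = 0.00961 mA.
In the active region I_C = β·I_B = 120 × 0.00961 = 1.15 mA.
Collector loop: V_CE = V_CC − I_C·R_C = 18 − 1.15×4.7 = 12.6 V.
Since V_CE = 12.6 V > V_CE(sat) ≈ 0.2 V, the transistor is in the active region as assumed.

I_C ≈ 1.2 mA, V_CE ≈ 13 V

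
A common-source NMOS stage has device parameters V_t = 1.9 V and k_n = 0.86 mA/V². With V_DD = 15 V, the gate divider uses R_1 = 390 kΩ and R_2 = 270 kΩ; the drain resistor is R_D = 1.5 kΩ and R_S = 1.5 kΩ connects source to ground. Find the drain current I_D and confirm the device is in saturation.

V_G = V_DD·R_2/(R_1+R_2) = 15×270/660 = 6.14 V.
Assume saturation: I_D = (k_n/2)(V_GS − V_t)² with V_GS = V_G − I_D·R_S = 6.14 − 1.5·I_D.
Substituting gives 0.968·I_D² − 6.46·I_D + 7.72 = 0, with roots I_D = 1.56 or 5.13 mA.
The root I_D = 5.13 mA gives V_GS = -1.55 V ≤ V_t, so take I_D = 1.56 mA.
Then V_GS = 3.8 V and V_DS = V_DD − I_D(R_D+R_S) = 15 − 1.56×3 = 10.3 V.
Saturation requires V_DS ≥ V_GS − V_t = 1.9 V; 10.3 ≥ 1.9 ✓.

I_D ≈ 1.6 mA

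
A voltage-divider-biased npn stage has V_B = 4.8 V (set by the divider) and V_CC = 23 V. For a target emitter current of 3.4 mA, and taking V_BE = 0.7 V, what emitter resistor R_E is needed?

V_E = V_B − V_BE = 4.8 − 0.7 = 4.1 V.
R_E = V_E / I_E = 4.1 / 3.4 = 1.21 kΩ.

R_E ≈ 1.2 kΩ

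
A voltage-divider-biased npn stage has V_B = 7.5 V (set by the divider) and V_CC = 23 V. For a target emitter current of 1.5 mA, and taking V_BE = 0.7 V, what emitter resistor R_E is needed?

R_E ≈ 4.5 kΩ

V_E = V_B − V_BE = 7.5 − 0.7 = 6.8 V.
R_E = V_E / I_E = 6.8 / 1.5 = 4.53 kΩ.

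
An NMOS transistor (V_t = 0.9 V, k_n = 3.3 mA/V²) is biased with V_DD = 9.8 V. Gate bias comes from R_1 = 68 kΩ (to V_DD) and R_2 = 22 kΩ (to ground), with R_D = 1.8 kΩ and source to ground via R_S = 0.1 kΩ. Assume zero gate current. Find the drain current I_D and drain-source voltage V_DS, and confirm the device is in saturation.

V_G = V_DD·R_2/(R_1+R_2) = 9.8×22/90 = 2.4 V.
Assume saturation: I_D = (k_n/2)(V_GS − V_t)² with V_GS = V_G − I_D·R_S = 2.4 − 0.1·I_D.
Substituting gives 0.0165·I_D² − 1.49·I_D + 3.69 = 0, with roots I_D = 2.54 or 88 mA.
The root I_D = 88 mA gives V_GS = -6.4 V ≤ V_t, so take I_D = 2.54 mA.
Then V_GS = 2.14 V and V_DS = V_DD − I_D(R_D+R_S) = 9.8 − 2.54×1.9 = 4.97 V.
Saturation requires V_DS ≥ V_GS − V_t = 1.24 V; 4.97 ≥ 1.24 ✓.

I_D ≈ 2.5 mA, V_DS ≈ 5 V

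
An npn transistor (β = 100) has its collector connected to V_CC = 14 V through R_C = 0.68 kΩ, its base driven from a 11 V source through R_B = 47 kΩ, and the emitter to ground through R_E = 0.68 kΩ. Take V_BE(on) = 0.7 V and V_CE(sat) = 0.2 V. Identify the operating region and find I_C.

Assume active. Base-emitter loop: I_B = (V_BB − V_BE)/(R_B + (β+1)R_E) = (11 − 0.7)/(47 + 101×0.68) = 0.089 mA.
I_C = β·I_B = 100×0.089 = 8.9 mA.
V_CE = V_CC − I_C·R_C − I_E·R_E = 14 − 8.9×0.68 − 8.99×0.68 = 1.83 V > V_CE(sat), so the active-region assumption holds.

active; I_C ≈ 8.9 mA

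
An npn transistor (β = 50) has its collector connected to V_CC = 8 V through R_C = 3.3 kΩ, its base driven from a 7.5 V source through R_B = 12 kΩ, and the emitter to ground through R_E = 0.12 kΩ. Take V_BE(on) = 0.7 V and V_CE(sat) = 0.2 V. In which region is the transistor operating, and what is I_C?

Assume active: I_B = (7.5 − 0.7)/(12 + 51×0.12) = 0.375 mA, I_C = β·I_B = 18.8 mA.
Then V_CE = 8 − 18.8×3.3 − 19.1×0.12 = -56.2 V < 0.2 V — the active assumption fails.
Re-solve with V_CE = 0.2 V. KCL at the emitter: V_E/R_E = (V_BB−0.7−V_E)/R_B + (V_CC−0.2−V_E)/R_C, giving V_E = 0.336 V.
I_C = (V_CC − 0.2 − V_E)/R_C = (7.8 − 0.336)/3.3 = 2.26 mA.
Check: I_B = (6.8 − 0.336)/12 = 0.539 mA, and β·I_B = 26.9 mA > I_C, confirming saturation.

saturation; I_C ≈ 2.3 mA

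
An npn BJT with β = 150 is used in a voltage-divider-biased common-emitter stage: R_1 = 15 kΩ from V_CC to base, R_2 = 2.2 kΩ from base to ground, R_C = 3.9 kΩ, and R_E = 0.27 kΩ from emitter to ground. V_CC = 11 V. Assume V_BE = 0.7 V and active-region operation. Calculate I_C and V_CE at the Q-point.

I_C ≈ 2.5 mA, V_CE ≈ 0.64 V

Thevenize the base divider: V_Th = V_CC·R_2/(R_1+R_2) = 11×2.2/17.2 = 1.41 V, R_Th = R_1‖R_2 = 1.92 kΩ.
Base-emitter loop: V_Th = I_B·R_Th + V_BE + (β+1)I_B·R_E, so I_B = (1.41 − 0.7) / (1.92 + 151×0.27) = 0.0166 mA.
I_C = β·I_B = 150×0.0166 = 2.48 mA, and I_E = (β+1)I_B = 2.5 mA.
V_CE = V_CC − I_C·R_C − I_E·R_E = 11 − 2.48×3.9 − 2.5×0.27 = 0.636 V.
V_CE = 0.636 V > 0.2 V confirms active-region operation.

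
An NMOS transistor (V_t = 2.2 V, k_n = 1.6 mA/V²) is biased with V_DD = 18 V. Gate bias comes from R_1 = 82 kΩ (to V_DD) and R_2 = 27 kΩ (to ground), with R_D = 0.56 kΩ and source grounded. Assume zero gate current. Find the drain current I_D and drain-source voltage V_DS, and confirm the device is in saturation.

I_D ≈ 4.1 mA, V_DS ≈ 16 V

V_G = V_DD·R_2/(R_1+R_2) = 18×27/109 = 4.46 V. With the source grounded, V_GS = V_G = 4.46 V.
Assume saturation: I_D = (k_n/2)(V_GS − V_t)² = (1.6/2)×(4.46 − 2.2)² = 0.8×2.26² = 4.08 mA.
V_DS = V_DD − I_D·R_D = 18 − 4.08×0.56 = 15.7 V.
Saturation requires V_DS ≥ V_GS − V_t = 2.26 V; 15.7 ≥ 2.26 ✓.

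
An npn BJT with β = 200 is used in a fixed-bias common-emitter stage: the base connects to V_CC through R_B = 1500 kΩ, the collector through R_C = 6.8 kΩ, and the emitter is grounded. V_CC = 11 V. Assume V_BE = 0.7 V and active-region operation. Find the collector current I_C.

I_C ≈ 1.4 mA

Base loop: V_CC = I_B·R_B + V_BE, so I_B = (11 − 0.7)/1500 kΩ = 0.00687 mA.
In the active region I_C = β·I_B = 200 × 0.00687 = 1.37 mA.
Collector loop: V_CE = V_CC − I_C·R_C = 11 − 1.37×6.8 = 1.66 V.
Since V_CE = 1.66 V > V_CE(sat) ≈ 0.2 V, the transistor is in the active region as assumed.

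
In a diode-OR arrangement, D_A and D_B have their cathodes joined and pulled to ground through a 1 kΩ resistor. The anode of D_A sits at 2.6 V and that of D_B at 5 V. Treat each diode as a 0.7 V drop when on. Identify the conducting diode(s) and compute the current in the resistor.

Only D_B conducts; I_R ≈ 4.3 mA

Assume both conduct. Then node N would need to be at both 2.6−0.7 = 1.9 V and 5−0.7 = 4.3 V, which is impossible.
Assume only D_B conducts: V_N = 5 − 0.7 = 4.3 V, so I_R = 4.3/1 = 4.3 mA.
Check D_A: its anode-to-cathode voltage is 2.6 − 4.3 = -1.7 V < 0.7 V, so it is off. The assumption is consistent.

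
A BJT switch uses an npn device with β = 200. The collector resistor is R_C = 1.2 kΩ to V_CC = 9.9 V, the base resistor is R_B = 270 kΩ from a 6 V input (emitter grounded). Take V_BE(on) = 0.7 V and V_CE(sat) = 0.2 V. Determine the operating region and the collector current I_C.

active; I_C ≈ 3.9 mA

Assume active. Base-emitter loop: I_B = (V_BB − V_BE)/R_B = (6 − 0.7)/270 = 0.0196 mA.
I_C = β·I_B = 200×0.0196 = 3.93 mA.
V_CE = V_CC − I_C·R_C = 9.9 − 3.93×1.2 = 5.19 V > V_CE(sat), so the active-region assumption holds.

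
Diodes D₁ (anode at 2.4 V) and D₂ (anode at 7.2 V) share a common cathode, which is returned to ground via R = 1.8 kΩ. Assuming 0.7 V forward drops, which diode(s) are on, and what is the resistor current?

Assume both conduct. Then node N would need to be at both 2.4−0.7 = 1.7 V and 7.2−0.7 = 6.5 V, which is impossible.
Assume only D₂ conducts: V_N = 7.2 − 0.7 = 6.5 V, so I_R = 6.5/1.8 = 3.61 mA.
Check D₁: its anode-to-cathode voltage is 2.4 − 6.5 = -4.1 V < 0.7 V, so it is off. The assumption is consistent.

Only D₂ conducts; I_R ≈ 3.6 mA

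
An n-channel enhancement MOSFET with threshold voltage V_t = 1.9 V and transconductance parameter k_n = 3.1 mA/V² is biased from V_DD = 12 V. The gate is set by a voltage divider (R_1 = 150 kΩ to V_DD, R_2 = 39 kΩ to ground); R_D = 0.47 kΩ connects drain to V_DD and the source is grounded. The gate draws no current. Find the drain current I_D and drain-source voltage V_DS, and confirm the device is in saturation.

V_G = V_DD·R_2/(R_1+R_2) = 12×39/189 = 2.48 V. With the source grounded, V_GS = V_G = 2.48 V.
Assume saturation: I_D = (k_n/2)(V_GS − V_t)² = (3.1/2)×(2.48 − 1.9)² = 1.55×0.576² = 0.515 mA.
V_DS = V_DD − I_D·R_D = 12 − 0.515×0.47 = 11.8 V.
Saturation requires V_DS ≥ V_GS − V_t = 0.576 V; 11.8 ≥ 0.576 ✓.

I_D ≈ 0.51 mA, V_DS ≈ 12 V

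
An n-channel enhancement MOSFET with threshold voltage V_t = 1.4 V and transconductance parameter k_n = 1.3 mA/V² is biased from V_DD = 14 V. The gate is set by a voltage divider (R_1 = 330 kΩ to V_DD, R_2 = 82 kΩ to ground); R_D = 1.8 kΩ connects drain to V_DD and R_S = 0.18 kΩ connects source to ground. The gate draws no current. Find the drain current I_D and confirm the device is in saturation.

V_G = V_DD·R_2/(R_1+R_2) = 14×82/412 = 2.79 V.
Assume saturation: I_D = (k_n/2)(V_GS − V_t)² with V_GS = V_G − I_D·R_S = 2.79 − 0.18·I_D.
Substituting gives 0.0211·I_D² − 1.32·I_D + 1.25 = 0, with roots I_D = 0.958 or 61.9 mA.
The root I_D = 61.9 mA gives V_GS = -8.36 V ≤ V_t, so take I_D = 0.958 mA.
Then V_GS = 2.61 V and V_DS = V_DD − I_D(R_D+R_S) = 14 − 0.958×1.98 = 12.1 V.
Saturation requires V_DS ≥ V_GS − V_t = 1.21 V; 12.1 ≥ 1.21 ✓.

I_D ≈ 0.96 mA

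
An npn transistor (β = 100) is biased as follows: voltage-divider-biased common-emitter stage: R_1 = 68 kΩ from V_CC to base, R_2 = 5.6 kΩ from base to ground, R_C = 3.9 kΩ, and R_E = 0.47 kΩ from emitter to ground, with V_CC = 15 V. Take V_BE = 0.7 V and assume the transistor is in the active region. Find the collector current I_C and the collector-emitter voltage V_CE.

Thevenize the base divider: V_Th = V_CC·R_2/(R_1+R_2) = 15×5.6/73.6 = 1.14 V, R_Th = R_1‖R_2 = 5.17 kΩ.
Base-emitter loop: V_Th = I_B·R_Th + V_BE + (β+1)I_B·R_E, so I_B = (1.14 − 0.7) / (5.17 + 101×0.47) = 0.00838 mA.
I_C = β·I_B = 100×0.00838 = 0.838 mA, and I_E = (β+1)I_B = 0.847 mA.
V_CE = V_CC − I_C·R_C − I_E·R_E = 15 − 0.838×3.9 − 0.847×0.47 = 11.3 V.
V_CE = 11.3 V > 0.2 V confirms active-region operation.

I_C ≈ 0.84 mA, V_CE ≈ 11 V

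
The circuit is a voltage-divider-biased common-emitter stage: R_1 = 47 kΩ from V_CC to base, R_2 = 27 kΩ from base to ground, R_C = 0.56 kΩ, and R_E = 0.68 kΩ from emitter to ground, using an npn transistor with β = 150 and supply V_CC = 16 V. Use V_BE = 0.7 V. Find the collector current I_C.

I_C ≈ 6.4 mA

Thevenize the base divider: V_Th = V_CC·R_2/(R_1+R_2) = 16×27/74 = 5.84 V, R_Th = R_1‖R_2 = 17.1 kΩ.
Base-emitter loop: V_Th = I_B·R_Th + V_BE + (β+1)I_B·R_E, so I_B = (5.84 − 0.7) / (17.1 + 151×0.68) = 0.0429 mA.
I_C = β·I_B = 150×0.0429 = 6.43 mA, and I_E = (β+1)I_B = 6.47 mA.
V_CE = V_CC − I_C·R_C − I_E·R_E = 16 − 6.43×0.56 − 6.47×0.68 = 8 V.
V_CE = 8 V > 0.2 V confirms active-region operation.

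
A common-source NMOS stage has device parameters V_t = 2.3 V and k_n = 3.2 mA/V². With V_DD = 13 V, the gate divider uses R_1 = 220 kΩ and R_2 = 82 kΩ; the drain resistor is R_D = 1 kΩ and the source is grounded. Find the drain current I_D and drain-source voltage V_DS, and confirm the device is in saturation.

I_D ≈ 2.4 mA, V_DS ≈ 11 V

V_G = V_DD·R_2/(R_1+R_2) = 13×82/302 = 3.53 V. With the source grounded, V_GS = V_G = 3.53 V.
Assume saturation: I_D = (k_n/2)(V_GS − V_t)² = (3.2/2)×(3.53 − 2.3)² = 1.6×1.23² = 2.42 mA.
V_DS = V_DD − I_D·R_D = 13 − 2.42×1 = 10.6 V.
Saturation requires V_DS ≥ V_GS − V_t = 1.23 V; 10.6 ≥ 1.23 ✓.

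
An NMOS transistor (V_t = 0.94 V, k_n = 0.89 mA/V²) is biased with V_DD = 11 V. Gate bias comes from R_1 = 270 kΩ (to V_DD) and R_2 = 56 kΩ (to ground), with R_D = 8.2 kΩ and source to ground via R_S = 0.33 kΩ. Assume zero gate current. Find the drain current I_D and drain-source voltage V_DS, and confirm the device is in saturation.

V_G = V_DD·R_2/(R_1+R_2) = 11×56/326 = 1.89 V.
Assume saturation: I_D = (k_n/2)(V_GS − V_t)² with V_GS = V_G − I_D·R_S = 1.89 − 0.33·I_D.
Substituting gives 0.0485·I_D² − 1.28·I_D + 0.401 = 0, with roots I_D = 0.318 or 26.1 mA.
The root I_D = 26.1 mA gives V_GS = -6.71 V ≤ V_t, so take I_D = 0.318 mA.
Then V_GS = 1.78 V and V_DS = V_DD − I_D(R_D+R_S) = 11 − 0.318×8.53 = 8.29 V.
Saturation requires V_DS ≥ V_GS − V_t = 0.845 V; 8.29 ≥ 0.845 ✓.

I_D ≈ 0.32 mA, V_DS ≈ 8.3 V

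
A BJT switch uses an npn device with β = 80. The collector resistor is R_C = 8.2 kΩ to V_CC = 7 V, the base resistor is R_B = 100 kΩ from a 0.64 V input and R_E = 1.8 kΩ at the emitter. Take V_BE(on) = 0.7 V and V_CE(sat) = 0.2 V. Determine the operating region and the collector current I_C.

cutoff; I_C ≈ 0

V_BB = 0.64 V ≤ V_BE(on) = 0.7 V, so the base-emitter junction is not forward biased.
The transistor is in cutoff: I_B = I_C = 0.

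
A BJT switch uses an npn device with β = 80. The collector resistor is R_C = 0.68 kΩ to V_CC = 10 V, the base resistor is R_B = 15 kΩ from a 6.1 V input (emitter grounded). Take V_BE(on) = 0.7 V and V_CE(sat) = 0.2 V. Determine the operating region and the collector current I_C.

saturation; I_C ≈ 14 mA

Assume active: I_B = (6.1 − 0.7)/15 = 0.36 mA, giving I_C = β·I_B = 28.8 mA.
But then V_CE = 10 − 28.8×0.68 = -9.58 V < V_CE(sat) = 0.2 V — impossible in the active region.
So the transistor is saturated. With V_CE = 0.2 V, I_C = (V_CC − 0.2)/R_C = 9.8/0.68 = 14.4 mA.
Check: β·I_B = 28.8 mA > I_C = 14.4 mA, confirming saturation.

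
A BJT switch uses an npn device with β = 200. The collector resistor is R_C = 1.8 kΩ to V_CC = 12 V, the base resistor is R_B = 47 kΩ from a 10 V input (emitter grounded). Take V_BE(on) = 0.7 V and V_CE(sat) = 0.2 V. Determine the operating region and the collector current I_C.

Assume active: I_B = (10 − 0.7)/47 = 0.198 mA, giving I_C = β·I_B = 39.6 mA.
But then V_CE = 12 − 39.6×1.8 = -59.2 V < V_CE(sat) = 0.2 V — impossible in the active region.
So the transistor is saturated. With V_CE = 0.2 V, I_C = (V_CC − 0.2)/R_C = 11.8/1.8 = 6.56 mA.
Check: β·I_B = 39.6 mA > I_C = 6.56 mA, confirming saturation.

saturation; I_C ≈ 6.6 mA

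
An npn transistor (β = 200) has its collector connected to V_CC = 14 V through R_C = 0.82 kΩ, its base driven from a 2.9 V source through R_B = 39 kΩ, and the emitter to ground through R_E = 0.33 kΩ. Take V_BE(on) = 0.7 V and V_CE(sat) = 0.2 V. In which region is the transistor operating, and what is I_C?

active; I_C ≈ 4.2 mA

Assume active. Base-emitter loop: I_B = (V_BB − V_BE)/(R_B + (β+1)R_E) = (2.9 − 0.7)/(39 + 201×0.33) = 0.0209 mA.
I_C = β·I_B = 200×0.0209 = 4.18 mA.
V_CE = V_CC − I_C·R_C − I_E·R_E = 14 − 4.18×0.82 − 4.2×0.33 = 9.19 V > V_CE(sat), so the active-region assumption holds.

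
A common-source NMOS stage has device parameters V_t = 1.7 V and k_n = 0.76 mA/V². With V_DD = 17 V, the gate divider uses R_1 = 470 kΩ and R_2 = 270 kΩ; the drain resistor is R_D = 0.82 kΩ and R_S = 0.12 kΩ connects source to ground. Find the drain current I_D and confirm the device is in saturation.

I_D ≈ 5.6 mA

V_G = V_DD·R_2/(R_1+R_2) = 17×270/740 = 6.2 V.
Assume saturation: I_D = (k_n/2)(V_GS − V_t)² with V_GS = V_G − I_D·R_S = 6.2 − 0.12·I_D.
Substituting gives 0.00547·I_D² − 1.41·I_D + 7.7 = 0, with roots I_D = 5.58 or 252 mA.
The root I_D = 252 mA gives V_GS = -24.1 V ≤ V_t, so take I_D = 5.58 mA.
Then V_GS = 5.53 V and V_DS = V_DD − I_D(R_D+R_S) = 17 − 5.58×0.94 = 11.8 V.
Saturation requires V_DS ≥ V_GS − V_t = 3.83 V; 11.8 ≥ 3.83 ✓.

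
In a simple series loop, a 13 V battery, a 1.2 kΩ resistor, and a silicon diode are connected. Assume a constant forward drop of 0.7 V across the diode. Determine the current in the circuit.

I ≈ 10 mA

KVL around the loop: 13 = V_D + I·R = 0.7 + I × 1.2 kΩ.
So I = (13 − 0.7) / 1.2 kΩ = 12.3 / 1.2 = 10.3 mA.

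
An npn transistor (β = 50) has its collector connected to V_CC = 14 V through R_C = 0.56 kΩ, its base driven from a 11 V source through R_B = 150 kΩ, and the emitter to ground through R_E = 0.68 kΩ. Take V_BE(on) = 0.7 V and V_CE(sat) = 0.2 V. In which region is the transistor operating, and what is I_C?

active; I_C ≈ 2.8 mA

Assume active. Base-emitter loop: I_B = (V_BB − V_BE)/(R_B + (β+1)R_E) = (11 − 0.7)/(150 + 51×0.68) = 0.0558 mA.
I_C = β·I_B = 50×0.0558 = 2.79 mA.
V_CE = V_CC − I_C·R_C − I_E·R_E = 14 − 2.79×0.56 − 2.84×0.68 = 10.5 V > V_CE(sat), so the active-region assumption holds.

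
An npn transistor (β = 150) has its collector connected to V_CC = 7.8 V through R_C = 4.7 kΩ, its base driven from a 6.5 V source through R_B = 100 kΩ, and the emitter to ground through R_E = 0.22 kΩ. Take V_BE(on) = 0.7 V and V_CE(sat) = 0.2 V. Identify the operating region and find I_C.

Assume active: I_B = (6.5 − 0.7)/(100 + 151×0.22) = 0.0435 mA, I_C = β·I_B = 6.53 mA.
Then V_CE = 7.8 − 6.53×4.7 − 6.57×0.22 = -24.3 V < 0.2 V — the active assumption fails.
Re-solve with V_CE = 0.2 V. KCL at the emitter: V_E/R_E = (V_BB−0.7−V_E)/R_B + (V_CC−0.2−V_E)/R_C, giving V_E = 0.351 V.
I_C = (V_CC − 0.2 − V_E)/R_C = (7.6 − 0.351)/4.7 = 1.54 mA.
Check: I_B = (5.8 − 0.351)/100 = 0.0545 mA, and β·I_B = 8.17 mA > I_C, confirming saturation.

saturation; I_C ≈ 1.5 mA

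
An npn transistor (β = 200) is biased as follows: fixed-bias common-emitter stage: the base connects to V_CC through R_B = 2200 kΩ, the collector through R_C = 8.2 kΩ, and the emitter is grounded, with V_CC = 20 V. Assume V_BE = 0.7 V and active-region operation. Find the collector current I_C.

I_C ≈ 1.8 mA

Base loop: V_CC = I_B·R_B + V_BE, so I_B = (20 − 0.7)/2200 kΩ = 0.00877 mA.
In the active region I_C = β·I_B = 200 × 0.00877 = 1.75 mA.
Collector loop: V_CE = V_CC − I_C·R_C = 20 − 1.75×8.2 = 5.61 V.
Since V_CE = 5.61 V > V_CE(sat) ≈ 0.2 V, the transistor is in the active region as assumed.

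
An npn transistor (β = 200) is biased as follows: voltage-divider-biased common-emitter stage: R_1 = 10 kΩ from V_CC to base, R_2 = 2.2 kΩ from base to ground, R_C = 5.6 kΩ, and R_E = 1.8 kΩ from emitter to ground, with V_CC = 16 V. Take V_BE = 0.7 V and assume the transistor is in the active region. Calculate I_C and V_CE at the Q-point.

I_C ≈ 1.2 mA, V_CE ≈ 7.1 V

Thevenize the base divider: V_Th = V_CC·R_2/(R_1+R_2) = 16×2.2/12.2 = 2.89 V, R_Th = R_1‖R_2 = 1.8 kΩ.
Base-emitter loop: V_Th = I_B·R_Th + V_BE + (β+1)I_B·R_E, so I_B = (2.89 − 0.7) / (1.8 + 201×1.8) = 0.00601 mA.
I_C = β·I_B = 200×0.00601 = 1.2 mA, and I_E = (β+1)I_B = 1.21 mA.
V_CE = V_CC − I_C·R_C − I_E·R_E = 16 − 1.2×5.6 − 1.21×1.8 = 7.09 V.
V_CE = 7.09 V > 0.2 V confirms active-region operation.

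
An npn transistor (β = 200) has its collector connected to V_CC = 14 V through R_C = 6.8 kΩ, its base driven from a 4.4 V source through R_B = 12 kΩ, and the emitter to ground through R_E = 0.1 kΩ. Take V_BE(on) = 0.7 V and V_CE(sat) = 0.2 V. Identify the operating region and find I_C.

Assume active: I_B = (4.4 − 0.7)/(12 + 201×0.1) = 0.115 mA, I_C = β·I_B = 23.1 mA.
Then V_CE = 14 − 23.1×6.8 − 23.2×0.1 = -145 V < 0.2 V — the active assumption fails.
Re-solve with V_CE = 0.2 V. KCL at the emitter: V_E/R_E = (V_BB−0.7−V_E)/R_B + (V_CC−0.2−V_E)/R_C, giving V_E = 0.229 V.
I_C = (V_CC − 0.2 − V_E)/R_C = (13.8 − 0.229)/6.8 = 2 mA.
Check: I_B = (3.7 − 0.229)/12 = 0.289 mA, and β·I_B = 57.9 mA > I_C, confirming saturation.

saturation; I_C ≈ 2 mA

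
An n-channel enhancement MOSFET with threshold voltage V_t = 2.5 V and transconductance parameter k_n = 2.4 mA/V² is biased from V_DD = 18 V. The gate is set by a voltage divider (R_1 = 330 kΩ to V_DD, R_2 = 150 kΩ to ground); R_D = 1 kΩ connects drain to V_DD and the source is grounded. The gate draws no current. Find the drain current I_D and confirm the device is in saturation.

I_D ≈ 12 mA

V_G = V_DD·R_2/(R_1+R_2) = 18×150/480 = 5.62 V. With the source grounded, V_GS = V_G = 5.62 V.
Assume saturation: I_D = (k_n/2)(V_GS − V_t)² = (2.4/2)×(5.62 − 2.5)² = 1.2×3.12² = 11.7 mA.
V_DS = V_DD − I_D·R_D = 18 − 11.7×1 = 6.28 V.
Saturation requires V_DS ≥ V_GS − V_t = 3.12 V; 6.28 ≥ 3.12 ✓.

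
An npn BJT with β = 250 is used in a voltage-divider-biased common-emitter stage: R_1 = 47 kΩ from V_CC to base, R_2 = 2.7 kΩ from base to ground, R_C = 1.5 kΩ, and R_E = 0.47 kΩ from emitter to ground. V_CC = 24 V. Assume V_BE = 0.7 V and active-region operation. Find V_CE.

Thevenize the base divider: V_Th = V_CC·R_2/(R_1+R_2) = 24×2.7/49.7 = 1.3 V, R_Th = R_1‖R_2 = 2.55 kΩ.
Base-emitter loop: V_Th = I_B·R_Th + V_BE + (β+1)I_B·R_E, so I_B = (1.3 − 0.7) / (2.55 + 251×0.47) = 0.00501 mA.
I_C = β·I_B = 250×0.00501 = 1.25 mA, and I_E = (β+1)I_B = 1.26 mA.
V_CE = V_CC − I_C·R_C − I_E·R_E = 24 − 1.25×1.5 − 1.26×0.47 = 21.5 V.
V_CE = 21.5 V > 0.2 V confirms active-region operation.

V_CE ≈ 22 V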